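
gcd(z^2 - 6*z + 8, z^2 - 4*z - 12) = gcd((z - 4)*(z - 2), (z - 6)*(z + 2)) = 1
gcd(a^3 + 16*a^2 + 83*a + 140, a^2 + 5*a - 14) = a + 7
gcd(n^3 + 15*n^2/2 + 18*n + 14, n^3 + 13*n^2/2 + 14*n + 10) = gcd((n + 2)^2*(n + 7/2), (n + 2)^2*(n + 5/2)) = n^2 + 4*n + 4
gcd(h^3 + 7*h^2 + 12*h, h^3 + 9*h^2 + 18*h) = h^2 + 3*h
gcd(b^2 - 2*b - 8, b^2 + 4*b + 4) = b + 2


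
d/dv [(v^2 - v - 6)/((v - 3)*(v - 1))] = -3/(v^2 - 2*v + 1)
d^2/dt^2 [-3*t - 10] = 0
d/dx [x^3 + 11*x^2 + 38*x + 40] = 3*x^2 + 22*x + 38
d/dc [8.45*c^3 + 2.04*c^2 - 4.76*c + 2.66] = 25.35*c^2 + 4.08*c - 4.76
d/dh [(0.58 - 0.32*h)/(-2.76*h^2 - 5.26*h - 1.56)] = (-0.8832*h^2 + 3.2016*h + 3.55)/(7.6176*h^4 + 29.0352*h^3 + 36.2788*h^2 + 16.4112*h + 2.4336)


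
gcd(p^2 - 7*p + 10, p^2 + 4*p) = 1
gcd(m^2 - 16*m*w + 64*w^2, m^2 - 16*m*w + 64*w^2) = m^2 - 16*m*w + 64*w^2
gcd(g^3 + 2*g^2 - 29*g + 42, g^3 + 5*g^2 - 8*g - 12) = g - 2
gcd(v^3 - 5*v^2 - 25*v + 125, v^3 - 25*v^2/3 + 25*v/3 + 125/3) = v^2 - 10*v + 25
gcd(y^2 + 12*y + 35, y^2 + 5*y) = y + 5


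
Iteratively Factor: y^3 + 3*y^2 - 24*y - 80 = (y - 5)*(y^2 + 8*y + 16) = (y - 5)*(y + 4)*(y + 4)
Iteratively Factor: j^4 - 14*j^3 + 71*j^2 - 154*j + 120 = (j - 4)*(j^3 - 10*j^2 + 31*j - 30) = (j - 4)*(j - 3)*(j^2 - 7*j + 10) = (j - 5)*(j - 4)*(j - 3)*(j - 2)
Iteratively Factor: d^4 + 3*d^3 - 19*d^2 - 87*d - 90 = (d + 2)*(d^3 + d^2 - 21*d - 45) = (d + 2)*(d + 3)*(d^2 - 2*d - 15) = (d - 5)*(d + 2)*(d + 3)*(d + 3)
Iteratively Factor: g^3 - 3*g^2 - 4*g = (g)*(g^2 - 3*g - 4) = g*(g + 1)*(g - 4)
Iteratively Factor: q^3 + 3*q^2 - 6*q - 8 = (q - 2)*(q^2 + 5*q + 4) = (q - 2)*(q + 1)*(q + 4)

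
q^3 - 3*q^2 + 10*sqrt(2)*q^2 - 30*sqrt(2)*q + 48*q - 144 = (q - 3)*(q + 4*sqrt(2))*(q + 6*sqrt(2))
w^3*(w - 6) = w^4 - 6*w^3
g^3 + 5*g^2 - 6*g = g*(g - 1)*(g + 6)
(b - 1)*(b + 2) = b^2 + b - 2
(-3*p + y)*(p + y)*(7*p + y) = -21*p^3 - 17*p^2*y + 5*p*y^2 + y^3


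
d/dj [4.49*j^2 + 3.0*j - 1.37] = 8.98*j + 3.0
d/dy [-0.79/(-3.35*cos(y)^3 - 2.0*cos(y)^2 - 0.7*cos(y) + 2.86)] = (7.9395*cos(y)^2 + 3.16*cos(y) + 0.553)*sin(y)/(3.35*cos(y)^3 + 2.0*cos(y)^2 + 0.7*cos(y) - 2.86)^2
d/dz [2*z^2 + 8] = 4*z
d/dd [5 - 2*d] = -2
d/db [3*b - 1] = 3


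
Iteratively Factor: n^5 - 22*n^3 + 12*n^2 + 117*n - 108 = (n + 4)*(n^4 - 4*n^3 - 6*n^2 + 36*n - 27) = (n + 3)*(n + 4)*(n^3 - 7*n^2 + 15*n - 9) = (n - 3)*(n + 3)*(n + 4)*(n^2 - 4*n + 3) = (n - 3)*(n - 1)*(n + 3)*(n + 4)*(n - 3)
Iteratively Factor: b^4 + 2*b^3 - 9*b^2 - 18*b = (b - 3)*(b^3 + 5*b^2 + 6*b) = b*(b - 3)*(b^2 + 5*b + 6) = b*(b - 3)*(b + 3)*(b + 2)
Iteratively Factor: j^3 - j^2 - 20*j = (j)*(j^2 - j - 20) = j*(j - 5)*(j + 4)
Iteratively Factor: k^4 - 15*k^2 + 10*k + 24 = (k - 3)*(k^3 + 3*k^2 - 6*k - 8) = (k - 3)*(k + 4)*(k^2 - k - 2) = (k - 3)*(k + 1)*(k + 4)*(k - 2)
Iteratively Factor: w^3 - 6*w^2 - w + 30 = (w - 3)*(w^2 - 3*w - 10) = (w - 3)*(w + 2)*(w - 5)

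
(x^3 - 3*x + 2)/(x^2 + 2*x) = x - 2 + 1/x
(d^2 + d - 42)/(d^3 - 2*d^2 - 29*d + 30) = (d + 7)/(d^2 + 4*d - 5)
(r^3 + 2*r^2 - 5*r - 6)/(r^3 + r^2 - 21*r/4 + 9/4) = 4*(r^2 - r - 2)/(4*r^2 - 8*r + 3)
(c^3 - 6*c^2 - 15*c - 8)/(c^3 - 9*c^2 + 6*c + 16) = (c + 1)/(c - 2)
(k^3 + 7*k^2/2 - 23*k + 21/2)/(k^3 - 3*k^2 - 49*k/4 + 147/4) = 2*(2*k^2 + 13*k - 7)/(4*k^2 - 49)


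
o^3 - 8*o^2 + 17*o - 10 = (o - 5)*(o - 2)*(o - 1)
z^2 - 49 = (z - 7)*(z + 7)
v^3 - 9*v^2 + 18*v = v*(v - 6)*(v - 3)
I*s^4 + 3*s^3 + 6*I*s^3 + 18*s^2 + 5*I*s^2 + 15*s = s*(s + 5)*(s - 3*I)*(I*s + I)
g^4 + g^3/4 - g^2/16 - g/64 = g*(g - 1/4)*(g + 1/4)^2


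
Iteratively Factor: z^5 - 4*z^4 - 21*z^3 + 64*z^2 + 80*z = (z - 4)*(z^4 - 21*z^2 - 20*z) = (z - 4)*(z + 1)*(z^3 - z^2 - 20*z) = (z - 4)*(z + 1)*(z + 4)*(z^2 - 5*z) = (z - 5)*(z - 4)*(z + 1)*(z + 4)*(z)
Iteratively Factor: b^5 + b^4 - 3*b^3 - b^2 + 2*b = (b - 1)*(b^4 + 2*b^3 - b^2 - 2*b) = (b - 1)*(b + 1)*(b^3 + b^2 - 2*b) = (b - 1)^2*(b + 1)*(b^2 + 2*b) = b*(b - 1)^2*(b + 1)*(b + 2)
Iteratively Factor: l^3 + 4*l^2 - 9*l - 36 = (l + 3)*(l^2 + l - 12) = (l - 3)*(l + 3)*(l + 4)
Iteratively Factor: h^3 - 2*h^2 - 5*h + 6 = (h + 2)*(h^2 - 4*h + 3) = (h - 3)*(h + 2)*(h - 1)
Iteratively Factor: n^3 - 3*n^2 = (n)*(n^2 - 3*n) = n^2*(n - 3)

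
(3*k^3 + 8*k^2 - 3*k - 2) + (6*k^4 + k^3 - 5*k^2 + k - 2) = 6*k^4 + 4*k^3 + 3*k^2 - 2*k - 4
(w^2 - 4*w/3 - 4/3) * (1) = w^2 - 4*w/3 - 4/3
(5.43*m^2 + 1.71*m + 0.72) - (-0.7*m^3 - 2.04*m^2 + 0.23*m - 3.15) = 0.7*m^3 + 7.47*m^2 + 1.48*m + 3.87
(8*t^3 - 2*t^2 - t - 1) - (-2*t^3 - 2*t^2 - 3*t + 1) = 10*t^3 + 2*t - 2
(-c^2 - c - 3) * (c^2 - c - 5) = -c^4 + 3*c^2 + 8*c + 15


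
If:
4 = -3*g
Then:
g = -4/3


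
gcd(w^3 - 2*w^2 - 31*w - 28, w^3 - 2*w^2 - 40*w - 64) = w + 4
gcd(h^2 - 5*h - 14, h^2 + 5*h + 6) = h + 2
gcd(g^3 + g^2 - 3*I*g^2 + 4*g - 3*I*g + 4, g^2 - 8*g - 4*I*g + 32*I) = g - 4*I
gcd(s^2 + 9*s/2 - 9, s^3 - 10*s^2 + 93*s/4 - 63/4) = s - 3/2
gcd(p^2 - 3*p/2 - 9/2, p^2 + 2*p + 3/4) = p + 3/2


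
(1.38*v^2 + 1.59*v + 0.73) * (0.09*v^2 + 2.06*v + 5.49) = 0.1242*v^4 + 2.9859*v^3 + 10.9173*v^2 + 10.2329*v + 4.0077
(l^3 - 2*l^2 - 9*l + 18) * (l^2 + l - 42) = l^5 - l^4 - 53*l^3 + 93*l^2 + 396*l - 756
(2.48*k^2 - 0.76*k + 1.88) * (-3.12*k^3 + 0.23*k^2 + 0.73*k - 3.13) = -7.7376*k^5 + 2.9416*k^4 - 4.23*k^3 - 7.8848*k^2 + 3.7512*k - 5.8844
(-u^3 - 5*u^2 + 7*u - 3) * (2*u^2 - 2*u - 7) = -2*u^5 - 8*u^4 + 31*u^3 + 15*u^2 - 43*u + 21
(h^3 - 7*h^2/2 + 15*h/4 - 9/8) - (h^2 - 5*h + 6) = h^3 - 9*h^2/2 + 35*h/4 - 57/8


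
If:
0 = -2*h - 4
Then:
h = -2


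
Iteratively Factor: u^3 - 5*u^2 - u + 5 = (u + 1)*(u^2 - 6*u + 5) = (u - 5)*(u + 1)*(u - 1)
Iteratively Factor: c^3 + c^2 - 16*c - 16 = (c - 4)*(c^2 + 5*c + 4) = (c - 4)*(c + 4)*(c + 1)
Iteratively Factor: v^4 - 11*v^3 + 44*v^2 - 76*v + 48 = (v - 4)*(v^3 - 7*v^2 + 16*v - 12) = (v - 4)*(v - 2)*(v^2 - 5*v + 6) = (v - 4)*(v - 2)^2*(v - 3)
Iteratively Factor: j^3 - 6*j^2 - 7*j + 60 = (j - 5)*(j^2 - j - 12) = (j - 5)*(j - 4)*(j + 3)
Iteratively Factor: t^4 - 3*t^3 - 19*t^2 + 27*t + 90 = (t + 2)*(t^3 - 5*t^2 - 9*t + 45) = (t + 2)*(t + 3)*(t^2 - 8*t + 15) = (t - 5)*(t + 2)*(t + 3)*(t - 3)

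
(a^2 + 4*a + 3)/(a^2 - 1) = (a + 3)/(a - 1)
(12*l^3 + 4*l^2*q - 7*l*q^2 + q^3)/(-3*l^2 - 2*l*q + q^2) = (12*l^2 - 8*l*q + q^2)/(-3*l + q)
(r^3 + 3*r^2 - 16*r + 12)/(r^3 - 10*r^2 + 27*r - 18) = (r^2 + 4*r - 12)/(r^2 - 9*r + 18)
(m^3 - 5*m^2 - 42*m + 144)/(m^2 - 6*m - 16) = (m^2 + 3*m - 18)/(m + 2)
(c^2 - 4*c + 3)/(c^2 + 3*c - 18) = (c - 1)/(c + 6)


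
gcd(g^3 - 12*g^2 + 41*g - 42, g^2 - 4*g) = 1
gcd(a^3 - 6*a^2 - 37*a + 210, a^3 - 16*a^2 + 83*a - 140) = a^2 - 12*a + 35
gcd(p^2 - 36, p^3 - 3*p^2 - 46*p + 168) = p - 6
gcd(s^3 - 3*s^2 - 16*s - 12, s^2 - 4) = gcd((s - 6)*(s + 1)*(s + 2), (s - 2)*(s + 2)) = s + 2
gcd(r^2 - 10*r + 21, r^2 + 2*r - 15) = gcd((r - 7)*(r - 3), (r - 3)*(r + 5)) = r - 3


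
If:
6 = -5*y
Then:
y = -6/5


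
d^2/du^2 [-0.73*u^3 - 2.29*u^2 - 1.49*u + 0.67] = -4.38*u - 4.58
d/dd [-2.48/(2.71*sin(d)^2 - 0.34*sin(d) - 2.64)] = (13.4416*sin(d) - 0.8432)*cos(d)/(-2.71*sin(d)^2 + 0.34*sin(d) + 2.64)^2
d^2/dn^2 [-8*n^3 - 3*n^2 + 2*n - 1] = -48*n - 6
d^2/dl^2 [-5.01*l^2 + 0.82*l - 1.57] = -10.0200000000000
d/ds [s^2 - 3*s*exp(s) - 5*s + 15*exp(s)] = -3*s*exp(s) + 2*s + 12*exp(s) - 5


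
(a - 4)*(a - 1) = a^2 - 5*a + 4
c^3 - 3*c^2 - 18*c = c*(c - 6)*(c + 3)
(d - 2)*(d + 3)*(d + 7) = d^3 + 8*d^2 + d - 42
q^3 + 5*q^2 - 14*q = q*(q - 2)*(q + 7)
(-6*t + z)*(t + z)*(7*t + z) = -42*t^3 - 41*t^2*z + 2*t*z^2 + z^3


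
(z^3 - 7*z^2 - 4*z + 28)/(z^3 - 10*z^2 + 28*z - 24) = (z^2 - 5*z - 14)/(z^2 - 8*z + 12)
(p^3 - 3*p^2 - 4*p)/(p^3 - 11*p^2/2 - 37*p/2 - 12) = 2*p*(p - 4)/(2*p^2 - 13*p - 24)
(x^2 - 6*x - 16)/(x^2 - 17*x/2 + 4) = 2*(x + 2)/(2*x - 1)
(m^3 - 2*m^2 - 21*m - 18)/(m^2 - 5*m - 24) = (m^2 - 5*m - 6)/(m - 8)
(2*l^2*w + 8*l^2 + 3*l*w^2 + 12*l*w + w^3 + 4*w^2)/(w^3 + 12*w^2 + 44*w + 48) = (2*l^2 + 3*l*w + w^2)/(w^2 + 8*w + 12)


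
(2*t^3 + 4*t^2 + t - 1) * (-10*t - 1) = -20*t^4 - 42*t^3 - 14*t^2 + 9*t + 1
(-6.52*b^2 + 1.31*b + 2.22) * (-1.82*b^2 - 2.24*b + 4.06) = 11.8664*b^4 + 12.2206*b^3 - 33.446*b^2 + 0.345799999999999*b + 9.0132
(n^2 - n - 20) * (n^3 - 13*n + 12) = n^5 - n^4 - 33*n^3 + 25*n^2 + 248*n - 240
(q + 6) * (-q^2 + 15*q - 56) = -q^3 + 9*q^2 + 34*q - 336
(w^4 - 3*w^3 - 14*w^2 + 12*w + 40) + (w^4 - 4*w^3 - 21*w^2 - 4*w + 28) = 2*w^4 - 7*w^3 - 35*w^2 + 8*w + 68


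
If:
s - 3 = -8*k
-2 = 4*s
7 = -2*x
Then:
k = 7/16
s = -1/2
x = -7/2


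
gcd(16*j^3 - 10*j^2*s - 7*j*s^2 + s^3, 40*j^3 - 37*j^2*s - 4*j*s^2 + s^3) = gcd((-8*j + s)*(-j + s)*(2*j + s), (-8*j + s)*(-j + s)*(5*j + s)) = 8*j^2 - 9*j*s + s^2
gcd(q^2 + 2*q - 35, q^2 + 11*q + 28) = q + 7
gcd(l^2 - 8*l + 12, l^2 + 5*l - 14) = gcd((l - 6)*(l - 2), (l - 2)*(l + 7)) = l - 2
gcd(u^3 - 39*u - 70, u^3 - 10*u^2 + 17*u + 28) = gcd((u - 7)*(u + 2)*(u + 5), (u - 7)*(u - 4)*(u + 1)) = u - 7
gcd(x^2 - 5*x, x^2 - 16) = 1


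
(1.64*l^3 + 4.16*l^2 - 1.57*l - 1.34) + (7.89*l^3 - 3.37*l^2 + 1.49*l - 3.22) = 9.53*l^3 + 0.79*l^2 - 0.0800000000000001*l - 4.56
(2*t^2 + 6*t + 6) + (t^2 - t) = 3*t^2 + 5*t + 6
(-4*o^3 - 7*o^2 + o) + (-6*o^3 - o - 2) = -10*o^3 - 7*o^2 - 2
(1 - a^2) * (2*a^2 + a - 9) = -2*a^4 - a^3 + 11*a^2 + a - 9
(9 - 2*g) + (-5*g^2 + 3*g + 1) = -5*g^2 + g + 10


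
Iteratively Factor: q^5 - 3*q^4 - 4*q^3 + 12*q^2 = (q - 2)*(q^4 - q^3 - 6*q^2) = (q - 2)*(q + 2)*(q^3 - 3*q^2) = (q - 3)*(q - 2)*(q + 2)*(q^2) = q*(q - 3)*(q - 2)*(q + 2)*(q)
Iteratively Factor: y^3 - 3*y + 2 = (y - 1)*(y^2 + y - 2) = (y - 1)*(y + 2)*(y - 1)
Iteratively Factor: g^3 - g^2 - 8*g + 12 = (g - 2)*(g^2 + g - 6) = (g - 2)^2*(g + 3)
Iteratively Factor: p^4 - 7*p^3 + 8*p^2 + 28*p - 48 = (p + 2)*(p^3 - 9*p^2 + 26*p - 24) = (p - 2)*(p + 2)*(p^2 - 7*p + 12) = (p - 3)*(p - 2)*(p + 2)*(p - 4)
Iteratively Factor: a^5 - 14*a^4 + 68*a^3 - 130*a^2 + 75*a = (a - 1)*(a^4 - 13*a^3 + 55*a^2 - 75*a) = a*(a - 1)*(a^3 - 13*a^2 + 55*a - 75) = a*(a - 5)*(a - 1)*(a^2 - 8*a + 15) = a*(a - 5)^2*(a - 1)*(a - 3)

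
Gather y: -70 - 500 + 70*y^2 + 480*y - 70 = 70*y^2 + 480*y - 640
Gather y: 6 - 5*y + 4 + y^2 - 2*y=y^2 - 7*y + 10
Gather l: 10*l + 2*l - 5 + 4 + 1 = 12*l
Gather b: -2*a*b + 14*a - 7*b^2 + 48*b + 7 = 14*a - 7*b^2 + b*(48 - 2*a) + 7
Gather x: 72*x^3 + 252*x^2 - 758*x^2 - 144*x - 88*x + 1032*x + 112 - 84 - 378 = 72*x^3 - 506*x^2 + 800*x - 350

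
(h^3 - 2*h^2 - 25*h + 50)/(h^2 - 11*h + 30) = (h^2 + 3*h - 10)/(h - 6)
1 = 1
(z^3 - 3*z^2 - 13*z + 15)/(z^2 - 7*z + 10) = (z^2 + 2*z - 3)/(z - 2)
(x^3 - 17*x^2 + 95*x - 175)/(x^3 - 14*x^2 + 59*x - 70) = (x - 5)/(x - 2)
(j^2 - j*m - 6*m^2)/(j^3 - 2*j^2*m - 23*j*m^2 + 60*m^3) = (j + 2*m)/(j^2 + j*m - 20*m^2)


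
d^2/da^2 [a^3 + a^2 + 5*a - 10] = 6*a + 2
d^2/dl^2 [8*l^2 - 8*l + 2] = 16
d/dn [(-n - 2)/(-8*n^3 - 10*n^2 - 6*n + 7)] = (8*n^3 + 10*n^2 + 6*n - 2*(n + 2)*(12*n^2 + 10*n + 3) - 7)/(8*n^3 + 10*n^2 + 6*n - 7)^2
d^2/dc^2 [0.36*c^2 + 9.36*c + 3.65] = 0.720000000000000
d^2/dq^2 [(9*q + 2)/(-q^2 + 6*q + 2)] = 2*(4*(q - 3)^2*(9*q + 2) + (27*q - 52)*(-q^2 + 6*q + 2))/(-q^2 + 6*q + 2)^3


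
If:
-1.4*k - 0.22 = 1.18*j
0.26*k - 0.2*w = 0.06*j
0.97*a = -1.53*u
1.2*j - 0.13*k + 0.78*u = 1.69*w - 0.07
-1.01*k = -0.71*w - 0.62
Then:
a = 34.54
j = 4.54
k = -3.98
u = -21.90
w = -6.54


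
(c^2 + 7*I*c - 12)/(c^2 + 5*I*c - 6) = (c + 4*I)/(c + 2*I)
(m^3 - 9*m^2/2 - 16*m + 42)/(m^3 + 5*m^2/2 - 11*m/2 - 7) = (m - 6)/(m + 1)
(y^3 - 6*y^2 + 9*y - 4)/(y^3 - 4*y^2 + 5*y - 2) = (y - 4)/(y - 2)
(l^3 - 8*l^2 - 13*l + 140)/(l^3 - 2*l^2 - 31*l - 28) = (l - 5)/(l + 1)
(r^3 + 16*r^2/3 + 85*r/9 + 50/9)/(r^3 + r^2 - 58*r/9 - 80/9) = (3*r + 5)/(3*r - 8)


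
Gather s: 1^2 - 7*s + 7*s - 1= 0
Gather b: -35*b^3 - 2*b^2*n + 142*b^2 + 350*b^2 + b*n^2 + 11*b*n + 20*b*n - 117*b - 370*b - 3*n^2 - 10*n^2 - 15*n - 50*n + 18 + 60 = -35*b^3 + b^2*(492 - 2*n) + b*(n^2 + 31*n - 487) - 13*n^2 - 65*n + 78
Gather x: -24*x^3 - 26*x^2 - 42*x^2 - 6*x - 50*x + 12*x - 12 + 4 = -24*x^3 - 68*x^2 - 44*x - 8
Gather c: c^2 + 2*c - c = c^2 + c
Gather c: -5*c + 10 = 10 - 5*c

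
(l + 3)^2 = l^2 + 6*l + 9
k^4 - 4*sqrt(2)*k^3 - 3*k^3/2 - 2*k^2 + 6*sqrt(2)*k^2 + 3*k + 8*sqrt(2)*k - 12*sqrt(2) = (k - 3/2)*(k - 4*sqrt(2))*(k - sqrt(2))*(k + sqrt(2))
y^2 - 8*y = y*(y - 8)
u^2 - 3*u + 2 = (u - 2)*(u - 1)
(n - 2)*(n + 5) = n^2 + 3*n - 10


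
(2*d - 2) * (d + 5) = 2*d^2 + 8*d - 10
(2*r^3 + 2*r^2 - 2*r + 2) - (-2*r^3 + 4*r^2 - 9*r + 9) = 4*r^3 - 2*r^2 + 7*r - 7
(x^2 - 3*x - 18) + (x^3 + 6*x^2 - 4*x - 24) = x^3 + 7*x^2 - 7*x - 42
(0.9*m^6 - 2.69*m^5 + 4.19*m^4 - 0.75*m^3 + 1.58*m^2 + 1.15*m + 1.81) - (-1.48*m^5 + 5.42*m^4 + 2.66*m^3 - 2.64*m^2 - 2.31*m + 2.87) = 0.9*m^6 - 1.21*m^5 - 1.23*m^4 - 3.41*m^3 + 4.22*m^2 + 3.46*m - 1.06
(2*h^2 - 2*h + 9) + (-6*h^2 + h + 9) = -4*h^2 - h + 18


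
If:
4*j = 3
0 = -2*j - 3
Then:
No Solution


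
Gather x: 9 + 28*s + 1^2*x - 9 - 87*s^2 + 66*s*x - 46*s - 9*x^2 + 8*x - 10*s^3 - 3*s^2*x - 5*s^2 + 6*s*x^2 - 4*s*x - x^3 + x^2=-10*s^3 - 92*s^2 - 18*s - x^3 + x^2*(6*s - 8) + x*(-3*s^2 + 62*s + 9)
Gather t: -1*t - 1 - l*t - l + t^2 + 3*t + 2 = -l + t^2 + t*(2 - l) + 1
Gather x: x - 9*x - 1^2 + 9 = 8 - 8*x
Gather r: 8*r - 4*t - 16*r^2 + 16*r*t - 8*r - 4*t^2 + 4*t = -16*r^2 + 16*r*t - 4*t^2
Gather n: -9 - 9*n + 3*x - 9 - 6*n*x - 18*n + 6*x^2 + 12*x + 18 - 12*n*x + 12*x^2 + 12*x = n*(-18*x - 27) + 18*x^2 + 27*x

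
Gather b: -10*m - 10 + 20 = 10 - 10*m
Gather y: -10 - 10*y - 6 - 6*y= -16*y - 16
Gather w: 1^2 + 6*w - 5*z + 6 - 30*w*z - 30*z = w*(6 - 30*z) - 35*z + 7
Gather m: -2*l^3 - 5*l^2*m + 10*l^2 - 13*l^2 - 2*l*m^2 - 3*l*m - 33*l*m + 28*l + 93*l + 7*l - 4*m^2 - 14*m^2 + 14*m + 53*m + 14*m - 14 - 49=-2*l^3 - 3*l^2 + 128*l + m^2*(-2*l - 18) + m*(-5*l^2 - 36*l + 81) - 63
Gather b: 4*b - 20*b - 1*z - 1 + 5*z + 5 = -16*b + 4*z + 4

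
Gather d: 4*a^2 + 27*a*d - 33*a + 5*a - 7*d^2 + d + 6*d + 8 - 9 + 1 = 4*a^2 - 28*a - 7*d^2 + d*(27*a + 7)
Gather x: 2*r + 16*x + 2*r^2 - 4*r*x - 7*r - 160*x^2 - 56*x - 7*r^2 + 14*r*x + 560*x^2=-5*r^2 - 5*r + 400*x^2 + x*(10*r - 40)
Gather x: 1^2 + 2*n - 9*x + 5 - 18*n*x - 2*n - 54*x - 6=x*(-18*n - 63)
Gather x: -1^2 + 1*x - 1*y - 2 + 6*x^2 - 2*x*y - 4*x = 6*x^2 + x*(-2*y - 3) - y - 3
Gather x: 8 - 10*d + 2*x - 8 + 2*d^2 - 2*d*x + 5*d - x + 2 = 2*d^2 - 5*d + x*(1 - 2*d) + 2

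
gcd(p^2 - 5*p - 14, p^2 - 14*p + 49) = p - 7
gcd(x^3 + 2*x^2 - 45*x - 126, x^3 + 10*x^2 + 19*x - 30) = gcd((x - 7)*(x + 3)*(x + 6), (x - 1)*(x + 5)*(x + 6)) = x + 6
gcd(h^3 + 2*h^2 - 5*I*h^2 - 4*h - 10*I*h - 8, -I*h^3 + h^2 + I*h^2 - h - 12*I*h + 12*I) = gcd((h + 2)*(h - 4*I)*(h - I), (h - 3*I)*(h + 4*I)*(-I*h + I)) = 1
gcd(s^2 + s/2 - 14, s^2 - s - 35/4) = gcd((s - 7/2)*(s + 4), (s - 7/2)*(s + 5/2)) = s - 7/2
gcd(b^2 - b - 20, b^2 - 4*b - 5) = b - 5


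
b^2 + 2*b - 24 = (b - 4)*(b + 6)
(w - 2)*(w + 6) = w^2 + 4*w - 12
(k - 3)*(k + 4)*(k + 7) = k^3 + 8*k^2 - 5*k - 84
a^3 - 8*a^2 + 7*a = a*(a - 7)*(a - 1)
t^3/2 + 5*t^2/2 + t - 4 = (t/2 + 1)*(t - 1)*(t + 4)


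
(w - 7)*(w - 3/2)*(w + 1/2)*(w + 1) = w^4 - 7*w^3 - 7*w^2/4 + 23*w/2 + 21/4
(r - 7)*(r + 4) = r^2 - 3*r - 28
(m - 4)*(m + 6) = m^2 + 2*m - 24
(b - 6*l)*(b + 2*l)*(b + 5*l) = b^3 + b^2*l - 32*b*l^2 - 60*l^3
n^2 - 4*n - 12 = (n - 6)*(n + 2)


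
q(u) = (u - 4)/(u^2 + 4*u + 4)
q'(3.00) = 0.06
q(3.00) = -0.04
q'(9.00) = 0.00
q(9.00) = 0.04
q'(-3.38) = -5.09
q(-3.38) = -3.88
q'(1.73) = 0.16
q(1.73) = -0.16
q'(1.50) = 0.20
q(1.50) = -0.20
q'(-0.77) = 5.79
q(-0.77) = -3.15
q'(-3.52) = -3.85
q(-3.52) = -3.25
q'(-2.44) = -146.04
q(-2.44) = -33.26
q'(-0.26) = 1.95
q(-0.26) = -1.41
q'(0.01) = 1.23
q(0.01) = -0.99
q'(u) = (-2*u - 4)*(u - 4)/(u^2 + 4*u + 4)^2 + 1/(u^2 + 4*u + 4) = (10 - u)/(u^3 + 6*u^2 + 12*u + 8)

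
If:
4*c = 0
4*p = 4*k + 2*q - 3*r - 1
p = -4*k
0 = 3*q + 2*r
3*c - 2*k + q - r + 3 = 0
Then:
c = 0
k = 22/63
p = -88/63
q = -58/63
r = 29/21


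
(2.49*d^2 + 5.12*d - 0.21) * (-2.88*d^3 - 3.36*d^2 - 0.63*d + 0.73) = -7.1712*d^5 - 23.112*d^4 - 18.1671*d^3 - 0.7023*d^2 + 3.8699*d - 0.1533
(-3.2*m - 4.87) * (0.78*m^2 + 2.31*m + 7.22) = -2.496*m^3 - 11.1906*m^2 - 34.3537*m - 35.1614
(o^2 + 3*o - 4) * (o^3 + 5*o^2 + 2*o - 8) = o^5 + 8*o^4 + 13*o^3 - 22*o^2 - 32*o + 32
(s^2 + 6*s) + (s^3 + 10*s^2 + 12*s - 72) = s^3 + 11*s^2 + 18*s - 72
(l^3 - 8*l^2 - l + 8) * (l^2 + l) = l^5 - 7*l^4 - 9*l^3 + 7*l^2 + 8*l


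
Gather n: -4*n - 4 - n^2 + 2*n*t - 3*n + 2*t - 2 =-n^2 + n*(2*t - 7) + 2*t - 6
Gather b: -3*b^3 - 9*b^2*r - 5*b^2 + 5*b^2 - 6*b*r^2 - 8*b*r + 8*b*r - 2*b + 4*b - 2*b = -3*b^3 - 9*b^2*r - 6*b*r^2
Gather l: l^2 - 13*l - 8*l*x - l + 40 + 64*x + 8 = l^2 + l*(-8*x - 14) + 64*x + 48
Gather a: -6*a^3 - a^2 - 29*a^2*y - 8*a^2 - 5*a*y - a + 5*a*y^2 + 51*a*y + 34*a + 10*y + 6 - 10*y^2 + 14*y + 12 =-6*a^3 + a^2*(-29*y - 9) + a*(5*y^2 + 46*y + 33) - 10*y^2 + 24*y + 18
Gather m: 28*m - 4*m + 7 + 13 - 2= 24*m + 18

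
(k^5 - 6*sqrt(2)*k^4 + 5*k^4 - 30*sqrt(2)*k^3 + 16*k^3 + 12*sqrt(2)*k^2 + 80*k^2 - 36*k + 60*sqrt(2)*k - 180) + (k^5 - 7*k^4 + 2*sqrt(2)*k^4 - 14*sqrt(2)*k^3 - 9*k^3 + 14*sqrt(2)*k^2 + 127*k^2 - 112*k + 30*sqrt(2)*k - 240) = 2*k^5 - 4*sqrt(2)*k^4 - 2*k^4 - 44*sqrt(2)*k^3 + 7*k^3 + 26*sqrt(2)*k^2 + 207*k^2 - 148*k + 90*sqrt(2)*k - 420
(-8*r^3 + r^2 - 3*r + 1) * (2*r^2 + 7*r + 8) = -16*r^5 - 54*r^4 - 63*r^3 - 11*r^2 - 17*r + 8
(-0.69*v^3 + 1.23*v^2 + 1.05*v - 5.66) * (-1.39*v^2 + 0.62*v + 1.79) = 0.9591*v^5 - 2.1375*v^4 - 1.932*v^3 + 10.7201*v^2 - 1.6297*v - 10.1314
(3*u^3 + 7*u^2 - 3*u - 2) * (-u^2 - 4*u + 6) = -3*u^5 - 19*u^4 - 7*u^3 + 56*u^2 - 10*u - 12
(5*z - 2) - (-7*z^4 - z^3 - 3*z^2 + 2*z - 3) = 7*z^4 + z^3 + 3*z^2 + 3*z + 1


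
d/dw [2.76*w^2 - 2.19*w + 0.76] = 5.52*w - 2.19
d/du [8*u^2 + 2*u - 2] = 16*u + 2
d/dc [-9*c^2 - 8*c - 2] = -18*c - 8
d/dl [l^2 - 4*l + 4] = 2*l - 4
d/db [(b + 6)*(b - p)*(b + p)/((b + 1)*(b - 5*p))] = (-(b + 1)*(b + 6)*(b - p)*(b + p) + (b + 1)*(b - 5*p)*((b + 6)*(b - p) + (b + 6)*(b + p) + (b - p)*(b + p)) - (b + 6)*(b - 5*p)*(b - p)*(b + p))/((b + 1)^2*(b - 5*p)^2)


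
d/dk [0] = 0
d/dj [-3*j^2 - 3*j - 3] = -6*j - 3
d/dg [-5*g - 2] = -5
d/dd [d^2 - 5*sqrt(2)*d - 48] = 2*d - 5*sqrt(2)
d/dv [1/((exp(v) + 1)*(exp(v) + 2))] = (-2*exp(v) - 3)*exp(v)/(exp(4*v) + 6*exp(3*v) + 13*exp(2*v) + 12*exp(v) + 4)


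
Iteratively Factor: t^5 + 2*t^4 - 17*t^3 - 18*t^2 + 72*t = (t + 3)*(t^4 - t^3 - 14*t^2 + 24*t) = (t - 3)*(t + 3)*(t^3 + 2*t^2 - 8*t) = (t - 3)*(t + 3)*(t + 4)*(t^2 - 2*t) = (t - 3)*(t - 2)*(t + 3)*(t + 4)*(t)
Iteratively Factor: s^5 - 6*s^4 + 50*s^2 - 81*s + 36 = (s - 4)*(s^4 - 2*s^3 - 8*s^2 + 18*s - 9) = (s - 4)*(s - 3)*(s^3 + s^2 - 5*s + 3) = (s - 4)*(s - 3)*(s - 1)*(s^2 + 2*s - 3) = (s - 4)*(s - 3)*(s - 1)^2*(s + 3)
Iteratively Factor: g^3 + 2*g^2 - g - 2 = (g + 1)*(g^2 + g - 2) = (g - 1)*(g + 1)*(g + 2)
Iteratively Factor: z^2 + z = (z)*(z + 1)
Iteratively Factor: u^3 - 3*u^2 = (u - 3)*(u^2) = u*(u - 3)*(u)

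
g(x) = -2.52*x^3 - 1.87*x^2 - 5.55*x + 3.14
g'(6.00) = -300.15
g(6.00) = -641.80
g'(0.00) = -5.55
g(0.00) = 3.14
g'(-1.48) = -16.57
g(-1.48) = 15.43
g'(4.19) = -153.94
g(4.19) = -238.32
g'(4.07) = -146.00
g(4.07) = -220.32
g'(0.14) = -6.22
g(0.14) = 2.32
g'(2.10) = -46.74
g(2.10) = -40.10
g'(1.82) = -37.40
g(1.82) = -28.35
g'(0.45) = -8.76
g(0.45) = 0.03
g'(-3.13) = -67.91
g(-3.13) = 79.47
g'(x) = -7.56*x^2 - 3.74*x - 5.55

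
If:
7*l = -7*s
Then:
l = -s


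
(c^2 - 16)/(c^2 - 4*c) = (c + 4)/c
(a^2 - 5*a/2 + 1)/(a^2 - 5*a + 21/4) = 2*(2*a^2 - 5*a + 2)/(4*a^2 - 20*a + 21)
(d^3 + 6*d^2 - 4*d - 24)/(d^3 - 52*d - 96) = (d - 2)/(d - 8)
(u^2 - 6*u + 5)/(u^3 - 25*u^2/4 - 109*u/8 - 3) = 8*(-u^2 + 6*u - 5)/(-8*u^3 + 50*u^2 + 109*u + 24)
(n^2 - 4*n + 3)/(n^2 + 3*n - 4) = (n - 3)/(n + 4)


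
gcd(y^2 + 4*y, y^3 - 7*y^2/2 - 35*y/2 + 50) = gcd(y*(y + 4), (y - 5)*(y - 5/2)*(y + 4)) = y + 4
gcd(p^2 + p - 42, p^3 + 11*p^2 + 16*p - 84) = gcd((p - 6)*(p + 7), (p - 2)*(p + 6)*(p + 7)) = p + 7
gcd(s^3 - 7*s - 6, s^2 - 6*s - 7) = s + 1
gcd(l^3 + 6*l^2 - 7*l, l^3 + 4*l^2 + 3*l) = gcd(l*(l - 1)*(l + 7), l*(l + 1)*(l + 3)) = l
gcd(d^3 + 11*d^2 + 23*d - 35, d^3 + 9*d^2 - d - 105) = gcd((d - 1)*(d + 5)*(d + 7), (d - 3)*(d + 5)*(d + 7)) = d^2 + 12*d + 35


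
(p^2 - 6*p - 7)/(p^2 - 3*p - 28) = (p + 1)/(p + 4)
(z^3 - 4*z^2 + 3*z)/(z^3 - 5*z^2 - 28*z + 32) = z*(z - 3)/(z^2 - 4*z - 32)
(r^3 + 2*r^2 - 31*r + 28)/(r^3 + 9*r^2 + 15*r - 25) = (r^2 + 3*r - 28)/(r^2 + 10*r + 25)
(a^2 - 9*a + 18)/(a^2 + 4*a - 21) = (a - 6)/(a + 7)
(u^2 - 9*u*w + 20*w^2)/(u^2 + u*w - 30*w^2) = (u - 4*w)/(u + 6*w)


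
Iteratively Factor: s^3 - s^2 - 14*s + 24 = (s - 2)*(s^2 + s - 12) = (s - 3)*(s - 2)*(s + 4)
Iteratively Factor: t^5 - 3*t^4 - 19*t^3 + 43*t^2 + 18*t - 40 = (t + 4)*(t^4 - 7*t^3 + 9*t^2 + 7*t - 10) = (t - 5)*(t + 4)*(t^3 - 2*t^2 - t + 2) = (t - 5)*(t - 1)*(t + 4)*(t^2 - t - 2) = (t - 5)*(t - 2)*(t - 1)*(t + 4)*(t + 1)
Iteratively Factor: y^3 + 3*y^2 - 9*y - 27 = (y + 3)*(y^2 - 9) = (y + 3)^2*(y - 3)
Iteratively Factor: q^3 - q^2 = (q)*(q^2 - q) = q*(q - 1)*(q)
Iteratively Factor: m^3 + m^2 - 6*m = (m - 2)*(m^2 + 3*m) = (m - 2)*(m + 3)*(m)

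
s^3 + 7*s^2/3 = s^2*(s + 7/3)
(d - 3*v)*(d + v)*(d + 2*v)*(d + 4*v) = d^4 + 4*d^3*v - 7*d^2*v^2 - 34*d*v^3 - 24*v^4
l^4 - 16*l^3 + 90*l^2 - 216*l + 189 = (l - 7)*(l - 3)^3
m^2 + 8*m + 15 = (m + 3)*(m + 5)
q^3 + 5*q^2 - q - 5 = (q - 1)*(q + 1)*(q + 5)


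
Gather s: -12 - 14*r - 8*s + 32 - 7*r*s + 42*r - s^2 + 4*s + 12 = 28*r - s^2 + s*(-7*r - 4) + 32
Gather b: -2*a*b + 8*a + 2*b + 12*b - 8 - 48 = 8*a + b*(14 - 2*a) - 56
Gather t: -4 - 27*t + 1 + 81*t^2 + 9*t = 81*t^2 - 18*t - 3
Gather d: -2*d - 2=-2*d - 2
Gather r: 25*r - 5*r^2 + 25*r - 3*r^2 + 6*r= -8*r^2 + 56*r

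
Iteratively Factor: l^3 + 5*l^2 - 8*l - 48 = (l - 3)*(l^2 + 8*l + 16) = (l - 3)*(l + 4)*(l + 4)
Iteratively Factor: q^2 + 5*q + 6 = (q + 3)*(q + 2)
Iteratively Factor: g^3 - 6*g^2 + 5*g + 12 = (g - 4)*(g^2 - 2*g - 3) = (g - 4)*(g + 1)*(g - 3)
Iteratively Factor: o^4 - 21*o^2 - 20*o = (o + 1)*(o^3 - o^2 - 20*o) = o*(o + 1)*(o^2 - o - 20) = o*(o - 5)*(o + 1)*(o + 4)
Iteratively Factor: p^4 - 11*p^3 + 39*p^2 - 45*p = (p - 5)*(p^3 - 6*p^2 + 9*p) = p*(p - 5)*(p^2 - 6*p + 9) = p*(p - 5)*(p - 3)*(p - 3)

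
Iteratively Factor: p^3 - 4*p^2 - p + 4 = (p - 1)*(p^2 - 3*p - 4) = (p - 1)*(p + 1)*(p - 4)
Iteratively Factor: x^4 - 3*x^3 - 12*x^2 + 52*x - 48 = (x - 2)*(x^3 - x^2 - 14*x + 24) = (x - 2)*(x + 4)*(x^2 - 5*x + 6) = (x - 2)^2*(x + 4)*(x - 3)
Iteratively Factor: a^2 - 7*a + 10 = (a - 2)*(a - 5)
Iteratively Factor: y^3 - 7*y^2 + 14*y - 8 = (y - 2)*(y^2 - 5*y + 4) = (y - 2)*(y - 1)*(y - 4)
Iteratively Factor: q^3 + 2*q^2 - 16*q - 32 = (q - 4)*(q^2 + 6*q + 8) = (q - 4)*(q + 2)*(q + 4)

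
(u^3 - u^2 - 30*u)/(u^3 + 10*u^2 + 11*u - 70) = u*(u - 6)/(u^2 + 5*u - 14)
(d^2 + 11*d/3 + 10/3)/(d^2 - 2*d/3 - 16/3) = (3*d + 5)/(3*d - 8)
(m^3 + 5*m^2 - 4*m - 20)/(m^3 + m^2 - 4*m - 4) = (m + 5)/(m + 1)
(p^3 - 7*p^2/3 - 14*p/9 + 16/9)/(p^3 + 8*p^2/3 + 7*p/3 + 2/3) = (9*p^2 - 30*p + 16)/(3*(3*p^2 + 5*p + 2))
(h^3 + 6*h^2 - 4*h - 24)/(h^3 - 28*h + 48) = (h + 2)/(h - 4)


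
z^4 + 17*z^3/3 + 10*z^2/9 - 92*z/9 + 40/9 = (z - 2/3)^2*(z + 2)*(z + 5)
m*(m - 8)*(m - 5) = m^3 - 13*m^2 + 40*m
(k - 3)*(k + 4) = k^2 + k - 12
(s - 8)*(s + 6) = s^2 - 2*s - 48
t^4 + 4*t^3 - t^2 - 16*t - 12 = (t - 2)*(t + 1)*(t + 2)*(t + 3)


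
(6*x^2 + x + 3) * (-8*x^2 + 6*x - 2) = -48*x^4 + 28*x^3 - 30*x^2 + 16*x - 6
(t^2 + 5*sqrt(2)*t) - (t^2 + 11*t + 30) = -11*t + 5*sqrt(2)*t - 30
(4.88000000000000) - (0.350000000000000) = 4.53000000000000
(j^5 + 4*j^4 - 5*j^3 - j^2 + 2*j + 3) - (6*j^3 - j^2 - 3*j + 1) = j^5 + 4*j^4 - 11*j^3 + 5*j + 2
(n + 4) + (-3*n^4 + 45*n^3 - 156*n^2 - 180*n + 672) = -3*n^4 + 45*n^3 - 156*n^2 - 179*n + 676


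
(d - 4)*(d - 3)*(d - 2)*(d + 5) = d^4 - 4*d^3 - 19*d^2 + 106*d - 120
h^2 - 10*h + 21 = (h - 7)*(h - 3)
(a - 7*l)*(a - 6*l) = a^2 - 13*a*l + 42*l^2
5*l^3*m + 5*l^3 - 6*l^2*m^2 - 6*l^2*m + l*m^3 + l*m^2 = (-5*l + m)*(-l + m)*(l*m + l)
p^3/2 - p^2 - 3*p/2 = p*(p/2 + 1/2)*(p - 3)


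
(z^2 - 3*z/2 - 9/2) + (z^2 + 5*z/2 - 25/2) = 2*z^2 + z - 17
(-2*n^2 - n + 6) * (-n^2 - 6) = 2*n^4 + n^3 + 6*n^2 + 6*n - 36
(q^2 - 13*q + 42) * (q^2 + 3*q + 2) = q^4 - 10*q^3 + 5*q^2 + 100*q + 84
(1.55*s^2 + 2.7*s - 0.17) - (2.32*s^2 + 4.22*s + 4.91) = -0.77*s^2 - 1.52*s - 5.08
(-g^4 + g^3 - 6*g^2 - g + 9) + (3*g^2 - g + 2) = -g^4 + g^3 - 3*g^2 - 2*g + 11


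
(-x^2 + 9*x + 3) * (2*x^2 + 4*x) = -2*x^4 + 14*x^3 + 42*x^2 + 12*x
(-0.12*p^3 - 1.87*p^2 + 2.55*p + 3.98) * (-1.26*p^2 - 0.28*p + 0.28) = 0.1512*p^5 + 2.3898*p^4 - 2.723*p^3 - 6.2524*p^2 - 0.4004*p + 1.1144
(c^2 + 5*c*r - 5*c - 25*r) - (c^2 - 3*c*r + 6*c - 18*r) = 8*c*r - 11*c - 7*r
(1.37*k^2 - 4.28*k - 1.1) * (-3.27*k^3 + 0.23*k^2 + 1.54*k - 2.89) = -4.4799*k^5 + 14.3107*k^4 + 4.7224*k^3 - 10.8035*k^2 + 10.6752*k + 3.179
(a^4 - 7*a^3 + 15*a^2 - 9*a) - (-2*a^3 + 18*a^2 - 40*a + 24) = a^4 - 5*a^3 - 3*a^2 + 31*a - 24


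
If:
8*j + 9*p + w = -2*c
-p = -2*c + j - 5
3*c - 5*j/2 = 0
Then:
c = -5*w/94 - 225/94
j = -3*w/47 - 135/47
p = 145/47 - 2*w/47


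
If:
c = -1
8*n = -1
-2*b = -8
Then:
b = 4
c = -1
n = -1/8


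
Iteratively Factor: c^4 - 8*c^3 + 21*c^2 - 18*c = (c)*(c^3 - 8*c^2 + 21*c - 18) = c*(c - 3)*(c^2 - 5*c + 6) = c*(c - 3)^2*(c - 2)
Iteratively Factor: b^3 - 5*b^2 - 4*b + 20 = (b - 2)*(b^2 - 3*b - 10) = (b - 2)*(b + 2)*(b - 5)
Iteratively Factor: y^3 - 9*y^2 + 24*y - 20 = (y - 2)*(y^2 - 7*y + 10) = (y - 5)*(y - 2)*(y - 2)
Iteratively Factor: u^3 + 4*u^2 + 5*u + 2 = (u + 2)*(u^2 + 2*u + 1) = (u + 1)*(u + 2)*(u + 1)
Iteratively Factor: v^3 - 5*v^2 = (v)*(v^2 - 5*v) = v^2*(v - 5)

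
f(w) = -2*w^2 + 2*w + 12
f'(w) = 2 - 4*w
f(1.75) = 9.38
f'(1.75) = -5.00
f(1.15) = 11.66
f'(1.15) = -2.60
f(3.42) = -4.55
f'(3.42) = -11.68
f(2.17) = 6.92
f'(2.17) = -6.68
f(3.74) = -8.50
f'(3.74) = -12.96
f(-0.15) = 11.66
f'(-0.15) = 2.60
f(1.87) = 8.75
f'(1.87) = -5.48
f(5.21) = -31.87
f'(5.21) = -18.84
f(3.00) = 0.00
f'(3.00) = -10.00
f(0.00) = 12.00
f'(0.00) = 2.00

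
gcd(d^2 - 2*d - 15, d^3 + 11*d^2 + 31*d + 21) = d + 3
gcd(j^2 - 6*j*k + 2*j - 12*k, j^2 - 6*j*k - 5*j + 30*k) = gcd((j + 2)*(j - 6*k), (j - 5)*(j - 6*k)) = j - 6*k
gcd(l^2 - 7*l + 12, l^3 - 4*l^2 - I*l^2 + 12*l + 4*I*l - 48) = l - 4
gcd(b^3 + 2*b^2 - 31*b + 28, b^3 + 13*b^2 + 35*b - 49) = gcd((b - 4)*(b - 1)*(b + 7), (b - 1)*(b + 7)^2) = b^2 + 6*b - 7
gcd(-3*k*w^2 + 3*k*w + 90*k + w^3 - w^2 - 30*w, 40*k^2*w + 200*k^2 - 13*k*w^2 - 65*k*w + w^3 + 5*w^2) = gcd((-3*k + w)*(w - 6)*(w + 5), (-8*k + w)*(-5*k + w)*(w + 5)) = w + 5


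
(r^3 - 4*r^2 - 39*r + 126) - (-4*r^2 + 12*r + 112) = r^3 - 51*r + 14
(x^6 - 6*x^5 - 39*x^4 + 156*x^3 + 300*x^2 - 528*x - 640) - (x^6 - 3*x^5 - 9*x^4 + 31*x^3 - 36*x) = -3*x^5 - 30*x^4 + 125*x^3 + 300*x^2 - 492*x - 640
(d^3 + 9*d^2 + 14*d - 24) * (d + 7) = d^4 + 16*d^3 + 77*d^2 + 74*d - 168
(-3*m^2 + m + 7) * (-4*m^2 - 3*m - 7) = 12*m^4 + 5*m^3 - 10*m^2 - 28*m - 49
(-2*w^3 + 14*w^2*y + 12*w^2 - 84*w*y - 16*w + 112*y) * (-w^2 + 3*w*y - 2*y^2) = 2*w^5 - 20*w^4*y - 12*w^4 + 46*w^3*y^2 + 120*w^3*y + 16*w^3 - 28*w^2*y^3 - 276*w^2*y^2 - 160*w^2*y + 168*w*y^3 + 368*w*y^2 - 224*y^3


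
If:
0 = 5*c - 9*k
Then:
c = 9*k/5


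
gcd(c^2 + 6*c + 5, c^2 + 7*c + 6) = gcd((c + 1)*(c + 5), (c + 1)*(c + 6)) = c + 1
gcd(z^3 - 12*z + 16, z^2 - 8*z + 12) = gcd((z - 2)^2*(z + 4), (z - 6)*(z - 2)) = z - 2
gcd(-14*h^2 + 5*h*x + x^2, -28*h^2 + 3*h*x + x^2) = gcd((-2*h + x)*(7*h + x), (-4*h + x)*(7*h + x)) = 7*h + x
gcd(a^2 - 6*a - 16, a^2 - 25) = 1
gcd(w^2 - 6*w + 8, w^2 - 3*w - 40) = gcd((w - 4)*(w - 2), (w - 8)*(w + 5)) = 1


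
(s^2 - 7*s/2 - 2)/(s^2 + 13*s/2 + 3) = (s - 4)/(s + 6)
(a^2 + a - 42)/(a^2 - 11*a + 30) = (a + 7)/(a - 5)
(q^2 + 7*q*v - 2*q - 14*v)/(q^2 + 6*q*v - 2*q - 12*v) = (q + 7*v)/(q + 6*v)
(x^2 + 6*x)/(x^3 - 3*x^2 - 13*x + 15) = x*(x + 6)/(x^3 - 3*x^2 - 13*x + 15)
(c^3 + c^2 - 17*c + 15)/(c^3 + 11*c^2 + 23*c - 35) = (c - 3)/(c + 7)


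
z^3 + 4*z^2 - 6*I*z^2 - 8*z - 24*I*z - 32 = (z + 4)*(z - 4*I)*(z - 2*I)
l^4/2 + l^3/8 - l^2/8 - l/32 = l*(l/2 + 1/4)*(l - 1/2)*(l + 1/4)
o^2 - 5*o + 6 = (o - 3)*(o - 2)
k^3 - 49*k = k*(k - 7)*(k + 7)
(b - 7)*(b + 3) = b^2 - 4*b - 21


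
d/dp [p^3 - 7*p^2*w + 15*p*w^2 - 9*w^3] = 3*p^2 - 14*p*w + 15*w^2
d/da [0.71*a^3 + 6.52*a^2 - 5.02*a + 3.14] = 2.13*a^2 + 13.04*a - 5.02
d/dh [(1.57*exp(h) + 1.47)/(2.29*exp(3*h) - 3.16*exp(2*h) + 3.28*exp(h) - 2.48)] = (-7.1906*exp(3*h) - 5.1377*exp(2*h) + 9.2904*exp(h) - 8.7152)*exp(h)/(5.2441*exp(6*h) - 14.4728*exp(5*h) + 25.008*exp(4*h) - 32.088*exp(3*h) + 26.432*exp(2*h) - 16.2688*exp(h) + 6.1504)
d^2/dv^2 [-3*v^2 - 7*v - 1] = -6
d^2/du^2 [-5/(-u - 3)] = 10/(u + 3)^3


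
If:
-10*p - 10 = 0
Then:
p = -1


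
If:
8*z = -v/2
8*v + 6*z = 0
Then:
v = 0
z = 0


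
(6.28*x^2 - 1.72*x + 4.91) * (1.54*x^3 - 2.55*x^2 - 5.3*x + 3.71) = 9.6712*x^5 - 18.6628*x^4 - 21.3366*x^3 + 19.8943*x^2 - 32.4042*x + 18.2161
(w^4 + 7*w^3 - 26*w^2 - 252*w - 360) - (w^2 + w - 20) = w^4 + 7*w^3 - 27*w^2 - 253*w - 340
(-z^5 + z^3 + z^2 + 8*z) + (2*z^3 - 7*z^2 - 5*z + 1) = -z^5 + 3*z^3 - 6*z^2 + 3*z + 1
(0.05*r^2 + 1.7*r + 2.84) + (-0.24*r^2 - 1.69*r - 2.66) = -0.19*r^2 + 0.01*r + 0.18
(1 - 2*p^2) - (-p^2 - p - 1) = -p^2 + p + 2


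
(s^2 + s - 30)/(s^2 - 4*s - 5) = (s + 6)/(s + 1)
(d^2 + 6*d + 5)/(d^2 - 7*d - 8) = (d + 5)/(d - 8)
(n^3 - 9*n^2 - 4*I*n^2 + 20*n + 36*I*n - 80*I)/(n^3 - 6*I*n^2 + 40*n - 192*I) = (n^2 - 9*n + 20)/(n^2 - 2*I*n + 48)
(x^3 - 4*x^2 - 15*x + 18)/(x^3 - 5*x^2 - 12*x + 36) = (x - 1)/(x - 2)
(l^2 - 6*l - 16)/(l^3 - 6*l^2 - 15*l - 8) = (l + 2)/(l^2 + 2*l + 1)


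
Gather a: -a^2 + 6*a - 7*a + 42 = -a^2 - a + 42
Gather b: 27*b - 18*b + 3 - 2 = 9*b + 1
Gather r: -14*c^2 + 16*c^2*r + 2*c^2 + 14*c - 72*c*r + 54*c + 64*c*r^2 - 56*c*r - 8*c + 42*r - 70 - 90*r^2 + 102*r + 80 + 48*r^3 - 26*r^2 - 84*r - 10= -12*c^2 + 60*c + 48*r^3 + r^2*(64*c - 116) + r*(16*c^2 - 128*c + 60)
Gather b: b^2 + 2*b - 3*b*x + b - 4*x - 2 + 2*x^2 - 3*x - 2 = b^2 + b*(3 - 3*x) + 2*x^2 - 7*x - 4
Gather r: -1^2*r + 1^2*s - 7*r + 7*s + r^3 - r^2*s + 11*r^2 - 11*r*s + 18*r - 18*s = r^3 + r^2*(11 - s) + r*(10 - 11*s) - 10*s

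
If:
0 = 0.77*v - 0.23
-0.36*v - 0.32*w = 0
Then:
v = 0.30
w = -0.34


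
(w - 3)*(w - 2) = w^2 - 5*w + 6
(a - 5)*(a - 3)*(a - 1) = a^3 - 9*a^2 + 23*a - 15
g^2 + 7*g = g*(g + 7)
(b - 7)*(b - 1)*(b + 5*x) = b^3 + 5*b^2*x - 8*b^2 - 40*b*x + 7*b + 35*x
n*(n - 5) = n^2 - 5*n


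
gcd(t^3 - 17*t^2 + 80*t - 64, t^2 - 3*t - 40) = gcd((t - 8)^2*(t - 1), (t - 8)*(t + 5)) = t - 8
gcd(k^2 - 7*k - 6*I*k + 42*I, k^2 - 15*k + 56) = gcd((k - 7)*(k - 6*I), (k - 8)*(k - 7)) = k - 7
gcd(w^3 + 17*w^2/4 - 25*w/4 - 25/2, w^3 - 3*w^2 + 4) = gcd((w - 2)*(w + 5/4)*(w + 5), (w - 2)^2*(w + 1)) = w - 2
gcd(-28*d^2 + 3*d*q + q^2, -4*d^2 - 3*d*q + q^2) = -4*d + q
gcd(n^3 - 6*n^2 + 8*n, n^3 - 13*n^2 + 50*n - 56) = n^2 - 6*n + 8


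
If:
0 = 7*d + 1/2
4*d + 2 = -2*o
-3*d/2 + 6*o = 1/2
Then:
No Solution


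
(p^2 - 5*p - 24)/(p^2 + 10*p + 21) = (p - 8)/(p + 7)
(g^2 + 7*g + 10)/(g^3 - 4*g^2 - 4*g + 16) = (g + 5)/(g^2 - 6*g + 8)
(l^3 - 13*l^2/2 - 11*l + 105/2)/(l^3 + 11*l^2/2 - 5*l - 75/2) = (l - 7)/(l + 5)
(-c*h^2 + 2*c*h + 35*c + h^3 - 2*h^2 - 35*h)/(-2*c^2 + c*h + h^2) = (h^2 - 2*h - 35)/(2*c + h)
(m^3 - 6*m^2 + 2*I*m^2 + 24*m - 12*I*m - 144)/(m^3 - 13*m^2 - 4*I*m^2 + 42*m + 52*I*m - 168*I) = (m + 6*I)/(m - 7)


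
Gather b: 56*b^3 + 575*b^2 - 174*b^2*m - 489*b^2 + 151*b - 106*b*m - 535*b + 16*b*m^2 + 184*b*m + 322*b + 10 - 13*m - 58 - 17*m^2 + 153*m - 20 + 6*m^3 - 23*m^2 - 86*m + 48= 56*b^3 + b^2*(86 - 174*m) + b*(16*m^2 + 78*m - 62) + 6*m^3 - 40*m^2 + 54*m - 20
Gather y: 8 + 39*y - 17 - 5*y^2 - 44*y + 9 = -5*y^2 - 5*y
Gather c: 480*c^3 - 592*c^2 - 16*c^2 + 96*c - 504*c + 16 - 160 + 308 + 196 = 480*c^3 - 608*c^2 - 408*c + 360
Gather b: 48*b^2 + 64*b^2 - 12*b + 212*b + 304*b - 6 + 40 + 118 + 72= 112*b^2 + 504*b + 224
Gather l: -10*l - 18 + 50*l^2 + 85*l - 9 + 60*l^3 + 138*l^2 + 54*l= 60*l^3 + 188*l^2 + 129*l - 27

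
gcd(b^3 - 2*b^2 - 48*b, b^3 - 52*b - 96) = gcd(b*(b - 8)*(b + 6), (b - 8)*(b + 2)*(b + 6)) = b^2 - 2*b - 48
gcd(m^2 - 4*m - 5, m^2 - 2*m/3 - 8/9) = 1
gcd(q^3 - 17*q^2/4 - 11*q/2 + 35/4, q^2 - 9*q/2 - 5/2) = q - 5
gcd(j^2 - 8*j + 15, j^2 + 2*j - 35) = j - 5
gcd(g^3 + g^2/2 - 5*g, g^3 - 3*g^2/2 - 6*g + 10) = g^2 + g/2 - 5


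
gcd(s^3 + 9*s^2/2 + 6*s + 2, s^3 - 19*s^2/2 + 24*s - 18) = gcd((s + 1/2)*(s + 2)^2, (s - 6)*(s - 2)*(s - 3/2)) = 1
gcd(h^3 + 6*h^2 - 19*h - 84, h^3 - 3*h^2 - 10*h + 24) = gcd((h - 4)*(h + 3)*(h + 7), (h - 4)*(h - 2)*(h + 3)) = h^2 - h - 12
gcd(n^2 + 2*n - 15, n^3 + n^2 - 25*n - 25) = n + 5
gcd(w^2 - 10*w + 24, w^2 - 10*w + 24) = w^2 - 10*w + 24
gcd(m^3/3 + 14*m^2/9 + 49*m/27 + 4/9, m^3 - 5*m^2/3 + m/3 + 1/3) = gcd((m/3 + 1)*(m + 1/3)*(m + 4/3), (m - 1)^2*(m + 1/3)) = m + 1/3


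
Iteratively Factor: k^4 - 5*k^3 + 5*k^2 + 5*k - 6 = (k + 1)*(k^3 - 6*k^2 + 11*k - 6) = (k - 3)*(k + 1)*(k^2 - 3*k + 2) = (k - 3)*(k - 1)*(k + 1)*(k - 2)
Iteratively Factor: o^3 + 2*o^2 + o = (o + 1)*(o^2 + o) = o*(o + 1)*(o + 1)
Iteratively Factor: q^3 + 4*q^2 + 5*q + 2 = (q + 1)*(q^2 + 3*q + 2) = (q + 1)^2*(q + 2)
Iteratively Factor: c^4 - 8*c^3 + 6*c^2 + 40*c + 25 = (c + 1)*(c^3 - 9*c^2 + 15*c + 25) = (c - 5)*(c + 1)*(c^2 - 4*c - 5) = (c - 5)^2*(c + 1)*(c + 1)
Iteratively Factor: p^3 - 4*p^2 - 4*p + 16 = (p - 4)*(p^2 - 4) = (p - 4)*(p - 2)*(p + 2)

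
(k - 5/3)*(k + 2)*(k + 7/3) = k^3 + 8*k^2/3 - 23*k/9 - 70/9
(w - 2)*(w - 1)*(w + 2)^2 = w^4 + w^3 - 6*w^2 - 4*w + 8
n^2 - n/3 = n*(n - 1/3)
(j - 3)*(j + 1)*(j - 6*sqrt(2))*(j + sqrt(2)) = j^4 - 5*sqrt(2)*j^3 - 2*j^3 - 15*j^2 + 10*sqrt(2)*j^2 + 15*sqrt(2)*j + 24*j + 36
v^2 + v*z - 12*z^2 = (v - 3*z)*(v + 4*z)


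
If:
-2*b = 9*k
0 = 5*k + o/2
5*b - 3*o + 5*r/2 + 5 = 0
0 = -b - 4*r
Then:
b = 24/11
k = -16/33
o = 160/33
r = -6/11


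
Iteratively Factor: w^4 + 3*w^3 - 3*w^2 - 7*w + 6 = (w + 3)*(w^3 - 3*w + 2) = (w - 1)*(w + 3)*(w^2 + w - 2) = (w - 1)^2*(w + 3)*(w + 2)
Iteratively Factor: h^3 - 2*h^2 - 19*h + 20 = (h - 1)*(h^2 - h - 20) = (h - 5)*(h - 1)*(h + 4)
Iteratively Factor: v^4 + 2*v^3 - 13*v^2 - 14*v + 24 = (v - 3)*(v^3 + 5*v^2 + 2*v - 8) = (v - 3)*(v + 4)*(v^2 + v - 2) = (v - 3)*(v - 1)*(v + 4)*(v + 2)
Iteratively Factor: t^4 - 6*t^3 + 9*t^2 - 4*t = (t - 1)*(t^3 - 5*t^2 + 4*t) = (t - 4)*(t - 1)*(t^2 - t) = t*(t - 4)*(t - 1)*(t - 1)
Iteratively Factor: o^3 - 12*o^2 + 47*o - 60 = (o - 5)*(o^2 - 7*o + 12) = (o - 5)*(o - 3)*(o - 4)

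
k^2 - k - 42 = (k - 7)*(k + 6)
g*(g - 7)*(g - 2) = g^3 - 9*g^2 + 14*g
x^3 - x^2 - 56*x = x*(x - 8)*(x + 7)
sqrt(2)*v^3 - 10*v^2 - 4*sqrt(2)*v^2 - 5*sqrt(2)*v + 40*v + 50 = (v - 5)*(v - 5*sqrt(2))*(sqrt(2)*v + sqrt(2))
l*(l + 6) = l^2 + 6*l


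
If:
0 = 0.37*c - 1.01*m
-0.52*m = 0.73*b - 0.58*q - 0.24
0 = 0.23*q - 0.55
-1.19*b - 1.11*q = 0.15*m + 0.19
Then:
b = -3.38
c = 21.51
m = 7.88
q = 2.39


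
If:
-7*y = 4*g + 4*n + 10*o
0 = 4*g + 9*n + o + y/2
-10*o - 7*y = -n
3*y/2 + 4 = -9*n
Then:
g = 20/159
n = -16/159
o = 76/53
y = -328/159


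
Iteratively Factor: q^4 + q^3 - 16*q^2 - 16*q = (q - 4)*(q^3 + 5*q^2 + 4*q) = (q - 4)*(q + 1)*(q^2 + 4*q) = q*(q - 4)*(q + 1)*(q + 4)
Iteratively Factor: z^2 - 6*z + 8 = (z - 2)*(z - 4)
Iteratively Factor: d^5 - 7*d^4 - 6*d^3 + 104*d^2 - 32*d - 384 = (d + 2)*(d^4 - 9*d^3 + 12*d^2 + 80*d - 192) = (d - 4)*(d + 2)*(d^3 - 5*d^2 - 8*d + 48) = (d - 4)^2*(d + 2)*(d^2 - d - 12) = (d - 4)^3*(d + 2)*(d + 3)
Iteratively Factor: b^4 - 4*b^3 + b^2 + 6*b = (b)*(b^3 - 4*b^2 + b + 6) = b*(b - 3)*(b^2 - b - 2) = b*(b - 3)*(b + 1)*(b - 2)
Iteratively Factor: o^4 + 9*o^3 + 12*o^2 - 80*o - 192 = (o + 4)*(o^3 + 5*o^2 - 8*o - 48) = (o + 4)^2*(o^2 + o - 12) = (o + 4)^3*(o - 3)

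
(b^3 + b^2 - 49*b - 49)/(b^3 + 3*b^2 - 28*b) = (b^2 - 6*b - 7)/(b*(b - 4))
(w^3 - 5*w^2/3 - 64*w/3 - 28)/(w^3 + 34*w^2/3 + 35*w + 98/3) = (w - 6)/(w + 7)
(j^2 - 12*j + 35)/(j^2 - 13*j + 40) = (j - 7)/(j - 8)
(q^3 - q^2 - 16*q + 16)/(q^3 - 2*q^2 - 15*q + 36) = (q^2 - 5*q + 4)/(q^2 - 6*q + 9)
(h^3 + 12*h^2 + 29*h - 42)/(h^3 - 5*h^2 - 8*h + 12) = (h^2 + 13*h + 42)/(h^2 - 4*h - 12)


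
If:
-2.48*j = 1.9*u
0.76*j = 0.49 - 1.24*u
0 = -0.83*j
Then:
No Solution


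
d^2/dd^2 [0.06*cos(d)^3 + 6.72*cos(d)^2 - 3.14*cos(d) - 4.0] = 3.095*cos(d) - 13.44*cos(2*d) - 0.135*cos(3*d)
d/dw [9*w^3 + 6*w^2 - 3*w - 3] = 27*w^2 + 12*w - 3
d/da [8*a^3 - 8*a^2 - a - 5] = 24*a^2 - 16*a - 1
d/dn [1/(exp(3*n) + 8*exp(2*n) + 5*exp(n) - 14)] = (-3*exp(2*n) - 16*exp(n) - 5)*exp(n)/(exp(3*n) + 8*exp(2*n) + 5*exp(n) - 14)^2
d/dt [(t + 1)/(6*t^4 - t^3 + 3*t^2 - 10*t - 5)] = (-18*t^4 - 22*t^3 - 6*t + 5)/(36*t^8 - 12*t^7 + 37*t^6 - 126*t^5 - 31*t^4 - 50*t^3 + 70*t^2 + 100*t + 25)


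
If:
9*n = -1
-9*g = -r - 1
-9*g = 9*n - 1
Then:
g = 2/9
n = -1/9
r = 1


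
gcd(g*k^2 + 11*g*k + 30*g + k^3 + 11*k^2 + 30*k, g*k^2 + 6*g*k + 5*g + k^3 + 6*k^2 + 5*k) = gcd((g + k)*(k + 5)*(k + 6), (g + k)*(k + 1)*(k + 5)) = g*k + 5*g + k^2 + 5*k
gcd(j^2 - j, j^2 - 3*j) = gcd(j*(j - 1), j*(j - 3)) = j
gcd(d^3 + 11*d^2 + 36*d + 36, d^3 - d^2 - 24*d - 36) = d^2 + 5*d + 6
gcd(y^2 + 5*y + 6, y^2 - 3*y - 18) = y + 3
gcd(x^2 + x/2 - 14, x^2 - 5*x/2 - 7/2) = x - 7/2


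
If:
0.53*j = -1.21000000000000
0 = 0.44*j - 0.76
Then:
No Solution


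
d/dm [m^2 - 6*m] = 2*m - 6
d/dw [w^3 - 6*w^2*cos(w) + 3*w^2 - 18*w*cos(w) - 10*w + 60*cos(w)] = 6*w^2*sin(w) + 3*w^2 + 18*w*sin(w) - 12*w*cos(w) + 6*w - 60*sin(w) - 18*cos(w) - 10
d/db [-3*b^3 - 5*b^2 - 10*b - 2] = -9*b^2 - 10*b - 10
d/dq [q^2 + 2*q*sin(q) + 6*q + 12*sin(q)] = 2*q*cos(q) + 2*q + 2*sin(q) + 12*cos(q) + 6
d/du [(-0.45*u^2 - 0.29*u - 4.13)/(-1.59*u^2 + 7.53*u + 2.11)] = (-3.8496*u^2 - 15.0324*u + 30.487)/(2.5281*u^4 - 23.9454*u^3 + 49.9911*u^2 + 31.7766*u + 4.4521)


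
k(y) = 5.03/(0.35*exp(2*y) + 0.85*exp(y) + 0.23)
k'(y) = 5.03*(-0.7*exp(2*y) - 0.85*exp(y))/(0.35*exp(2*y) + 0.85*exp(y) + 0.23)^2 = (-3.521*exp(y) - 4.2755)*exp(y)/(0.35*exp(2*y) + 0.85*exp(y) + 0.23)^2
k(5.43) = 0.00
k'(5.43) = -0.00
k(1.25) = 0.67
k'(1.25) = -1.04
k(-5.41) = 21.51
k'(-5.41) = -0.35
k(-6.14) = 21.70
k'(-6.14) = -0.17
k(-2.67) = 17.31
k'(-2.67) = -3.71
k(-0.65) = 6.54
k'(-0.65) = -5.40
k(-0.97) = 8.35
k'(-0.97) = -5.86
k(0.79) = 1.32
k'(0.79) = -1.83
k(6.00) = 0.00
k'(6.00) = 0.00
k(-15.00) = 21.87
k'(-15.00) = 0.00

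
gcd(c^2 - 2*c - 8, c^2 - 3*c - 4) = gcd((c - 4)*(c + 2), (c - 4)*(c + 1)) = c - 4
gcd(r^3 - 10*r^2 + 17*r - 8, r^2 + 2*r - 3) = r - 1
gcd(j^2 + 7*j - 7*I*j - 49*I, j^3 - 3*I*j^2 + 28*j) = j - 7*I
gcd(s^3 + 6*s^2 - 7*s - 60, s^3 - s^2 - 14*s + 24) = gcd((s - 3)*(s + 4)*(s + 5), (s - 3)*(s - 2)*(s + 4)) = s^2 + s - 12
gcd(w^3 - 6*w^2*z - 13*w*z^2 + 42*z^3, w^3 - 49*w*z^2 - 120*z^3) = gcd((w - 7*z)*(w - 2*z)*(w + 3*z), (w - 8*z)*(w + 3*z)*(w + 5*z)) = w + 3*z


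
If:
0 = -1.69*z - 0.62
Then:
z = -0.37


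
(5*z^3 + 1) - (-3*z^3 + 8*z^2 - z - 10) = 8*z^3 - 8*z^2 + z + 11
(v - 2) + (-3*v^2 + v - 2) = -3*v^2 + 2*v - 4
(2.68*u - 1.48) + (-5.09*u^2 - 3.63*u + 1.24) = -5.09*u^2 - 0.95*u - 0.24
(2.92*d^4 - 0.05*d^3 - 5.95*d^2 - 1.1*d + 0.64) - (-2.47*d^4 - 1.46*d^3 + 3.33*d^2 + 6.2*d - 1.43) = 5.39*d^4 + 1.41*d^3 - 9.28*d^2 - 7.3*d + 2.07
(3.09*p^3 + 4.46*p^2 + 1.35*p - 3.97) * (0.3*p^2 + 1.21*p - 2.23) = 0.927*p^5 + 5.0769*p^4 - 1.0891*p^3 - 9.5033*p^2 - 7.8142*p + 8.8531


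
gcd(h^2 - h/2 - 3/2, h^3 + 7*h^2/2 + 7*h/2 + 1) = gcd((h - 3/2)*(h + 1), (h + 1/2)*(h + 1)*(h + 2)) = h + 1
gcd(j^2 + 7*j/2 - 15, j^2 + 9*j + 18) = j + 6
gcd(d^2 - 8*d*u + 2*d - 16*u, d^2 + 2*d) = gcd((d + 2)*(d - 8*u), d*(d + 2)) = d + 2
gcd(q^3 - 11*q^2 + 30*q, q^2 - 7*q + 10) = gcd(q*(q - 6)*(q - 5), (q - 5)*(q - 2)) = q - 5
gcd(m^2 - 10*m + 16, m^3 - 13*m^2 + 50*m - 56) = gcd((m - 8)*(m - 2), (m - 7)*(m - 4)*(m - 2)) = m - 2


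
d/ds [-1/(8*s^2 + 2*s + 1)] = 2*(8*s + 1)/(8*s^2 + 2*s + 1)^2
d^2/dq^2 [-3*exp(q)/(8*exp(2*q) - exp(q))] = (-192*exp(q) - 24)*exp(q)/(512*exp(3*q) - 192*exp(2*q) + 24*exp(q) - 1)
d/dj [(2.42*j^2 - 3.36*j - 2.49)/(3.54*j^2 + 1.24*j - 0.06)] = (14.8952*j^2 + 17.3388*j + 3.2892)/(12.5316*j^4 + 8.7792*j^3 + 1.1128*j^2 - 0.1488*j + 0.0036)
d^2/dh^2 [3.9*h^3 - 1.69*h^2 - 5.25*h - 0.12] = 23.4*h - 3.38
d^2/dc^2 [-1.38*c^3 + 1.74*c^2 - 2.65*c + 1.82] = 3.48 - 8.28*c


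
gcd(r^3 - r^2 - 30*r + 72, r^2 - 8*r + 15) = r - 3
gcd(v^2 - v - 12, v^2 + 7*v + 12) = v + 3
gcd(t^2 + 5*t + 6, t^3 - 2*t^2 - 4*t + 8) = t + 2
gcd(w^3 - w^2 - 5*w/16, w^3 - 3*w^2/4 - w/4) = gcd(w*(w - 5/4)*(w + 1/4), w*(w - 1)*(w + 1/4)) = w^2 + w/4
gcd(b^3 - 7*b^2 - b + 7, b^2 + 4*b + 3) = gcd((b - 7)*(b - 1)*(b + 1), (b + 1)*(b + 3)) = b + 1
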